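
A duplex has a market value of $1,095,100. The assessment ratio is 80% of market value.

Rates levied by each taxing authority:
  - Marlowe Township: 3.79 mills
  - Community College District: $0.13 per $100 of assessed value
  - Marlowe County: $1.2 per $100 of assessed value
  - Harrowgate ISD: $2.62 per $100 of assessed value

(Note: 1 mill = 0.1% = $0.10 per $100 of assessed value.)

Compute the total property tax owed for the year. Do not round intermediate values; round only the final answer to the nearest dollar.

Assessed value = $1,095,100 × 0.8 = $876,080
Marlowe Township: $876,080 × 0.00379 = $3,320.3432
Community College District: $876,080 × 0.0013 = $1,138.904
Marlowe County: $876,080 × 0.012 = $10,512.96
Harrowgate ISD: $876,080 × 0.0262 = $22,953.296
Total = $37,925.5032

$37,926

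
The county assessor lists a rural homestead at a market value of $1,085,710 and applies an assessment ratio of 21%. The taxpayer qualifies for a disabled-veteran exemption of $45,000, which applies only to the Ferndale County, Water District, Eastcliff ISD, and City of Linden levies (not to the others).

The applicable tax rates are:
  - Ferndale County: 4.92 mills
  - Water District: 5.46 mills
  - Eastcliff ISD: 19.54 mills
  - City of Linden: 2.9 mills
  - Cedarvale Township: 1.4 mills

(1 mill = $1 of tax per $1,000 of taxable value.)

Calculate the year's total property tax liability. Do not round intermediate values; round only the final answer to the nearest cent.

$6,325.23

Assessed value = $1,085,710 × 0.21 = $227,999.1
Ferndale County: ($227,999.1 − $45,000) × 0.00492 = $182,999.1 × 0.00492 = $900.355572
Water District: ($227,999.1 − $45,000) × 0.00546 = $182,999.1 × 0.00546 = $999.175086
Eastcliff ISD: ($227,999.1 − $45,000) × 0.01954 = $182,999.1 × 0.01954 = $3,575.802414
City of Linden: ($227,999.1 − $45,000) × 0.0029 = $182,999.1 × 0.0029 = $530.69739
Cedarvale Township: $227,999.1 × 0.0014 = $319.19874
Total = $6,325.229202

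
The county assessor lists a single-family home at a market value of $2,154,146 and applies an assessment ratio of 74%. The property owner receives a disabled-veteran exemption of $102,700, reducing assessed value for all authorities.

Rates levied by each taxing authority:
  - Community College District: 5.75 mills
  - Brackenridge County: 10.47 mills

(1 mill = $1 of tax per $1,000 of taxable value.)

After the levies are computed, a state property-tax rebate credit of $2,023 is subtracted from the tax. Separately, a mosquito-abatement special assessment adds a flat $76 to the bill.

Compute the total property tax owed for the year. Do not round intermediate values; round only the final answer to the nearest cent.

Assessed value = $2,154,146 × 0.74 = $1,594,068.04
Taxable value = $1,594,068.04 − $102,700 = $1,491,368.04
Community College District: $1,491,368.04 × 0.00575 = $8,575.36623
Brackenridge County: $1,491,368.04 × 0.01047 = $15,614.6233788
Levies subtotal = $24,189.9896088
After credit = $24,189.9896088 − $2,023 = $22,166.9896088
Total = $22,166.9896088 + $76 = $22,242.9896088

$22,242.99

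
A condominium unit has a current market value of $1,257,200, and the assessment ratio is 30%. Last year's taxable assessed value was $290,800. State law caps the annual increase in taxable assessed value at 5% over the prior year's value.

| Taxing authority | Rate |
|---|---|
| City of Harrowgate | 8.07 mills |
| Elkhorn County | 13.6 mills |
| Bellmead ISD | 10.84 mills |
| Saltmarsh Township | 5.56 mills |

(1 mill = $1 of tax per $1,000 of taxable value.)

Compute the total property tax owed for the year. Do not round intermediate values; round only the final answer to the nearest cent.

$11,624.29

Uncapped assessed value = $1,257,200 × 0.3 = $377,160
Cap limit = $290,800 × 1.05 = $305,340
Taxable assessed value = min($377,160, $305,340) = $305,340 (cap binds)
City of Harrowgate: $305,340 × 0.00807 = $2,464.0938
Elkhorn County: $305,340 × 0.0136 = $4,152.624
Bellmead ISD: $305,340 × 0.01084 = $3,309.8856
Saltmarsh Township: $305,340 × 0.00556 = $1,697.6904
Total = $11,624.2938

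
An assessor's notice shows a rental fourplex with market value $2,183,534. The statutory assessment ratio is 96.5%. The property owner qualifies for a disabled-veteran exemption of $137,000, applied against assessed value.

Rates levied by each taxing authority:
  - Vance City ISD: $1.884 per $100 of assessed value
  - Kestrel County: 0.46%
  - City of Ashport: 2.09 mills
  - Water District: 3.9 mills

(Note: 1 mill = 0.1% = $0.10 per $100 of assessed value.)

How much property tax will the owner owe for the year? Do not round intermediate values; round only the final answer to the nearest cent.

$57,980.35

Assessed value = $2,183,534 × 0.965 = $2,107,110.31
Taxable value = $2,107,110.31 − $137,000 = $1,970,110.31
Vance City ISD: $1,970,110.31 × 0.01884 = $37,116.8782404
Kestrel County: $1,970,110.31 × 0.0046 = $9,062.507426
City of Ashport: $1,970,110.31 × 0.00209 = $4,117.5305479
Water District: $1,970,110.31 × 0.0039 = $7,683.430209
Total = $57,980.3464233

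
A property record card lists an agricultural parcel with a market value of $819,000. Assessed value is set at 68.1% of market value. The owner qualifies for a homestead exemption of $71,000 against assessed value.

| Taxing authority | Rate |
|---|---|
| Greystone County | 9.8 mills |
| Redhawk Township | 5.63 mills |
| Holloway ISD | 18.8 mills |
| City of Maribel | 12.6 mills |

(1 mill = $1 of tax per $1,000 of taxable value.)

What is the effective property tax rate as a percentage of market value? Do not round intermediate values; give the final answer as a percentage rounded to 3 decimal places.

2.783%

Assessed value = $819,000 × 0.681 = $557,739
Taxable value = $557,739 − $71,000 = $486,739
Greystone County: $486,739 × 0.0098 = $4,770.0422
Redhawk Township: $486,739 × 0.00563 = $2,740.34057
Holloway ISD: $486,739 × 0.0188 = $9,150.6932
City of Maribel: $486,739 × 0.0126 = $6,132.9114
Total tax = $22,793.98737
Effective rate = $22,793.98737 ÷ $819,000 = 2.783% of market value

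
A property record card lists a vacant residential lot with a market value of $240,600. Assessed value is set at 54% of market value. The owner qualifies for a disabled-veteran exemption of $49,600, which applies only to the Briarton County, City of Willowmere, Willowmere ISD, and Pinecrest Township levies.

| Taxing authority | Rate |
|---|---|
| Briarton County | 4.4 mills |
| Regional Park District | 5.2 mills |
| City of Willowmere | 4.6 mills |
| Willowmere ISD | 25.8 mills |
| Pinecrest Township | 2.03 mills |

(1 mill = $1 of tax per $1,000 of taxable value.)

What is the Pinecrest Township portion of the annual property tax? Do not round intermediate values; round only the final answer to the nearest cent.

$163.06

Assessed value = $240,600 × 0.54 = $129,924
Pinecrest Township taxable value = $129,924 − $49,600 = $80,324
Pinecrest Township levy = $80,324 × 0.00203 = $163.05772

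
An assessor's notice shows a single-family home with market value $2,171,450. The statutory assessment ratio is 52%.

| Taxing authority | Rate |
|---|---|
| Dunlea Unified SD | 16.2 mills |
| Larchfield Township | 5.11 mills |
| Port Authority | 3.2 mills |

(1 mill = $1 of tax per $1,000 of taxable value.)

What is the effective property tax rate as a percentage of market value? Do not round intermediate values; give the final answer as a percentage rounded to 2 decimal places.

Assessed value = $2,171,450 × 0.52 = $1,129,154
Dunlea Unified SD: $1,129,154 × 0.0162 = $18,292.2948
Larchfield Township: $1,129,154 × 0.00511 = $5,769.97694
Port Authority: $1,129,154 × 0.0032 = $3,613.2928
Total tax = $27,675.56454
Effective rate = $27,675.56454 ÷ $2,171,450 = 1.27% of market value

1.27%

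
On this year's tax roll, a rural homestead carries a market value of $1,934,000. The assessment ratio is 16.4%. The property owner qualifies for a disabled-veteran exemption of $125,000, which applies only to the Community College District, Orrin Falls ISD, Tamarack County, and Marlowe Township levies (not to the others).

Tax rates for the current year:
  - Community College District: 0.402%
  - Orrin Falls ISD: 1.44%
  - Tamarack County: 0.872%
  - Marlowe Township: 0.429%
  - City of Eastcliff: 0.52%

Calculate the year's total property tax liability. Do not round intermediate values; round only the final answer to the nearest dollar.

Assessed value = $1,934,000 × 0.164 = $317,176
Community College District: ($317,176 − $125,000) × 0.00402 = $192,176 × 0.00402 = $772.54752
Orrin Falls ISD: ($317,176 − $125,000) × 0.0144 = $192,176 × 0.0144 = $2,767.3344
Tamarack County: ($317,176 − $125,000) × 0.00872 = $192,176 × 0.00872 = $1,675.77472
Marlowe Township: ($317,176 − $125,000) × 0.00429 = $192,176 × 0.00429 = $824.43504
City of Eastcliff: $317,176 × 0.0052 = $1,649.3152
Total = $7,689.40688

$7,689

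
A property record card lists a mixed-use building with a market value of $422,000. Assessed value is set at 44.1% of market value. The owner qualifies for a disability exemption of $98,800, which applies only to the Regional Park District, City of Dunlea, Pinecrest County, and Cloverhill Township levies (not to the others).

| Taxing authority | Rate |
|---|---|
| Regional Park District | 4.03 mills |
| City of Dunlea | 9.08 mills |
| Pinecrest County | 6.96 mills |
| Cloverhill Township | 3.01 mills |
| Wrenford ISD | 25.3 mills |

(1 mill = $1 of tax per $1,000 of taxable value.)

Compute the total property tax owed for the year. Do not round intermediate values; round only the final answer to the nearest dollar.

Assessed value = $422,000 × 0.441 = $186,102
Regional Park District: ($186,102 − $98,800) × 0.00403 = $87,302 × 0.00403 = $351.82706
City of Dunlea: ($186,102 − $98,800) × 0.00908 = $87,302 × 0.00908 = $792.70216
Pinecrest County: ($186,102 − $98,800) × 0.00696 = $87,302 × 0.00696 = $607.62192
Cloverhill Township: ($186,102 − $98,800) × 0.00301 = $87,302 × 0.00301 = $262.77902
Wrenford ISD: $186,102 × 0.0253 = $4,708.3806
Total = $6,723.31076

$6,723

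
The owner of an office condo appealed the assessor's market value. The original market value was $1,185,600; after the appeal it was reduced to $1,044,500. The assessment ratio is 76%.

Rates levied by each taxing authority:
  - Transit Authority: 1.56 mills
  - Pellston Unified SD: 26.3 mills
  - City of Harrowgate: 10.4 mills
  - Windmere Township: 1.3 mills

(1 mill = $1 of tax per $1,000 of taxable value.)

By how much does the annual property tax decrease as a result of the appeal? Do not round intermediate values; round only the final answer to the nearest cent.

Old assessed value = $1,185,600 × 0.76 = $901,056
New assessed value = $1,044,500 × 0.76 = $793,820
Combined rate = 0.00156 + 0.0263 + 0.0104 + 0.0013 = 0.03956
Old tax = $901,056 × 0.03956 = $35,645.77536
New tax = $793,820 × 0.03956 = $31,403.5192
Reduction = $35,645.77536 − $31,403.5192 = $4,242.25616

$4,242.26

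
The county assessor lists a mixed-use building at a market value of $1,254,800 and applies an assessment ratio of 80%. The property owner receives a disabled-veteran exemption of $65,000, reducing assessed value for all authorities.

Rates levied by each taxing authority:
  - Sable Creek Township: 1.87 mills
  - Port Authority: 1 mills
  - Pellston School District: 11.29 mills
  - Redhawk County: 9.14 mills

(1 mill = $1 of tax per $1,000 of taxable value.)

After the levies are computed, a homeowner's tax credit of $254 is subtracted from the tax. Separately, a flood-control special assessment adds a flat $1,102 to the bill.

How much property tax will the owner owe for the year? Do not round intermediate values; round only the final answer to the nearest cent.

Assessed value = $1,254,800 × 0.8 = $1,003,840
Taxable value = $1,003,840 − $65,000 = $938,840
Sable Creek Township: $938,840 × 0.00187 = $1,755.6308
Port Authority: $938,840 × 0.001 = $938.84
Pellston School District: $938,840 × 0.01129 = $10,599.5036
Redhawk County: $938,840 × 0.00914 = $8,580.9976
Levies subtotal = $21,874.972
After credit = $21,874.972 − $254 = $21,620.972
Total = $21,620.972 + $1,102 = $22,722.972

$22,722.97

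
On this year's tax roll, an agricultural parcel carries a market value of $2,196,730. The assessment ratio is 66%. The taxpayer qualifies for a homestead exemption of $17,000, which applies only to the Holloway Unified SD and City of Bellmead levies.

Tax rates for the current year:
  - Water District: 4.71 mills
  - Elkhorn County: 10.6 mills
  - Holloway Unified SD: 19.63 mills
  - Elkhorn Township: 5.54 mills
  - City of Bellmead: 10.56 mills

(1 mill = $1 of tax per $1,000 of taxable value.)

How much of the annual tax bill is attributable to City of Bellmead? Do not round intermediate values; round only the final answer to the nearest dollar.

Assessed value = $2,196,730 × 0.66 = $1,449,841.8
City of Bellmead taxable value = $1,449,841.8 − $17,000 = $1,432,841.8
City of Bellmead levy = $1,432,841.8 × 0.01056 = $15,130.809408

$15,131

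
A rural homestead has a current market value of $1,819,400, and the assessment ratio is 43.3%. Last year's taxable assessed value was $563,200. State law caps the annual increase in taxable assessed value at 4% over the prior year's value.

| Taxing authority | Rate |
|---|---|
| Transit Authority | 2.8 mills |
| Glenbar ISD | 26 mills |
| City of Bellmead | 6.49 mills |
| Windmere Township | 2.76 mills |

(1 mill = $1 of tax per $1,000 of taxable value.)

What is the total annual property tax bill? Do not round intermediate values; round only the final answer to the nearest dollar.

Uncapped assessed value = $1,819,400 × 0.433 = $787,800.2
Cap limit = $563,200 × 1.04 = $585,728
Taxable assessed value = min($787,800.2, $585,728) = $585,728 (cap binds)
Transit Authority: $585,728 × 0.0028 = $1,640.0384
Glenbar ISD: $585,728 × 0.026 = $15,228.928
City of Bellmead: $585,728 × 0.00649 = $3,801.37472
Windmere Township: $585,728 × 0.00276 = $1,616.60928
Total = $22,286.9504

$22,287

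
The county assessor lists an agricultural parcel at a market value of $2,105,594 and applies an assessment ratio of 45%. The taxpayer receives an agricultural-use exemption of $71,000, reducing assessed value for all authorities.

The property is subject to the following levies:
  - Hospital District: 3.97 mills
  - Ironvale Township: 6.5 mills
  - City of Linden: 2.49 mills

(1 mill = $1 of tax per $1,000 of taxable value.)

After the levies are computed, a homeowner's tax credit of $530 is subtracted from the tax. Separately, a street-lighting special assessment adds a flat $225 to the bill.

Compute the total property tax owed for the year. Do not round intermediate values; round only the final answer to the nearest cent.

$11,054.66

Assessed value = $2,105,594 × 0.45 = $947,517.3
Taxable value = $947,517.3 − $71,000 = $876,517.3
Hospital District: $876,517.3 × 0.00397 = $3,479.773681
Ironvale Township: $876,517.3 × 0.0065 = $5,697.36245
City of Linden: $876,517.3 × 0.00249 = $2,182.528077
Levies subtotal = $11,359.664208
After credit = $11,359.664208 − $530 = $10,829.664208
Total = $10,829.664208 + $225 = $11,054.664208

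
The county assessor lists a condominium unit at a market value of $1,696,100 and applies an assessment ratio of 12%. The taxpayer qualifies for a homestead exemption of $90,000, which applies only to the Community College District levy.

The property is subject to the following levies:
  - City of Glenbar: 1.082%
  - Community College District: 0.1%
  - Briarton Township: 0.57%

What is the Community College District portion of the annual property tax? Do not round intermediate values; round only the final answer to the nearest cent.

Assessed value = $1,696,100 × 0.12 = $203,532
Community College District taxable value = $203,532 − $90,000 = $113,532
Community College District levy = $113,532 × 0.001 = $113.532

$113.53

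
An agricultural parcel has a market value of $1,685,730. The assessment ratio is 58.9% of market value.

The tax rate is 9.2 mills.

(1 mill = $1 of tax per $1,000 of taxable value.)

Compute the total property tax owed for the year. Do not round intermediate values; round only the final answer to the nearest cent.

Assessed value = $1,685,730 × 0.589 = $992,894.97
Tax = $992,894.97 × 0.0092 = $9,134.633724

$9,134.63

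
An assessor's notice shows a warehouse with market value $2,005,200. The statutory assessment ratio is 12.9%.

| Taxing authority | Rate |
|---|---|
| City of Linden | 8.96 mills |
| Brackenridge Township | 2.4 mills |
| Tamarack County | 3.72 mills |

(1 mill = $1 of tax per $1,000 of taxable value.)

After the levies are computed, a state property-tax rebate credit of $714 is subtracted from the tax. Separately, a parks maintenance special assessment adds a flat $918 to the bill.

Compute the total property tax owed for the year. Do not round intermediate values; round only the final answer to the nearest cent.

$4,104.76

Assessed value = $2,005,200 × 0.129 = $258,670.8
City of Linden: $258,670.8 × 0.00896 = $2,317.690368
Brackenridge Township: $258,670.8 × 0.0024 = $620.80992
Tamarack County: $258,670.8 × 0.00372 = $962.255376
Levies subtotal = $3,900.755664
After credit = $3,900.755664 − $714 = $3,186.755664
Total = $3,186.755664 + $918 = $4,104.755664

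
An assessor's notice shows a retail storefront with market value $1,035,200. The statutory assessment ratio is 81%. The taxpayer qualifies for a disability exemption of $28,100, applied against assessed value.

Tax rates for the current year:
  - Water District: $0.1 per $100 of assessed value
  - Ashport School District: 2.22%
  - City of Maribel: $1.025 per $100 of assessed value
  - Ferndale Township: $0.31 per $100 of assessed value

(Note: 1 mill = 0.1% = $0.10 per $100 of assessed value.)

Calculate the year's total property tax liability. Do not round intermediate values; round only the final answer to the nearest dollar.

Assessed value = $1,035,200 × 0.81 = $838,512
Taxable value = $838,512 − $28,100 = $810,412
Water District: $810,412 × 0.001 = $810.412
Ashport School District: $810,412 × 0.0222 = $17,991.1464
City of Maribel: $810,412 × 0.01025 = $8,306.723
Ferndale Township: $810,412 × 0.0031 = $2,512.2772
Total = $29,620.5586

$29,621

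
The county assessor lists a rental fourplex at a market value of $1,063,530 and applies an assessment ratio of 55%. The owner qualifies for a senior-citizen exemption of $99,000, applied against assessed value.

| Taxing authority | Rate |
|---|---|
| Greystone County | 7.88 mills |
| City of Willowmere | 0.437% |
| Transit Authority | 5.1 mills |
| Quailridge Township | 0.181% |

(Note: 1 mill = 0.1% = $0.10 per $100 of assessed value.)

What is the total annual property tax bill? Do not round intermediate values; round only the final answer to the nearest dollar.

Assessed value = $1,063,530 × 0.55 = $584,941.5
Taxable value = $584,941.5 − $99,000 = $485,941.5
Greystone County: $485,941.5 × 0.00788 = $3,829.21902
City of Willowmere: $485,941.5 × 0.00437 = $2,123.564355
Transit Authority: $485,941.5 × 0.0051 = $2,478.30165
Quailridge Township: $485,941.5 × 0.00181 = $879.554115
Total = $9,310.63914

$9,311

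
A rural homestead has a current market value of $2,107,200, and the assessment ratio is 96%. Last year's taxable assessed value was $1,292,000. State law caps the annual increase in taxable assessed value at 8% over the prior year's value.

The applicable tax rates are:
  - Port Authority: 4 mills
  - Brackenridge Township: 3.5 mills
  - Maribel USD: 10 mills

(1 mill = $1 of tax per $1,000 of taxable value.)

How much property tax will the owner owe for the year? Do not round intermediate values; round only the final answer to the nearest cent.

Uncapped assessed value = $2,107,200 × 0.96 = $2,022,912
Cap limit = $1,292,000 × 1.08 = $1,395,360
Taxable assessed value = min($2,022,912, $1,395,360) = $1,395,360 (cap binds)
Port Authority: $1,395,360 × 0.004 = $5,581.44
Brackenridge Township: $1,395,360 × 0.0035 = $4,883.76
Maribel USD: $1,395,360 × 0.01 = $13,953.6
Total = $24,418.8

$24,418.80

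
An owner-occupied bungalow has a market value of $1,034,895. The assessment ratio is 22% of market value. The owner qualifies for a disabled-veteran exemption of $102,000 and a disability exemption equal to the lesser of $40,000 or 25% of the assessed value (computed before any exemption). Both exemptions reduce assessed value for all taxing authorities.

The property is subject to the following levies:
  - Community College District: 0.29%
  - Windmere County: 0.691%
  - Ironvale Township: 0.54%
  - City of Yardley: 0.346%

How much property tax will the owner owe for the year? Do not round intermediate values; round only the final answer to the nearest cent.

$1,599.59

Assessed value = $1,034,895 × 0.22 = $227,676.9
Disability exemption = min($40,000, 25% × $227,676.9) = min($40,000, $56,919.225) = $40,000 (dollar cap binds)
Taxable value = $227,676.9 − $102,000 − $40,000 = $85,676.9
Community College District: $85,676.9 × 0.0029 = $248.46301
Windmere County: $85,676.9 × 0.00691 = $592.027379
Ironvale Township: $85,676.9 × 0.0054 = $462.65526
City of Yardley: $85,676.9 × 0.00346 = $296.442074
Total = $1,599.587723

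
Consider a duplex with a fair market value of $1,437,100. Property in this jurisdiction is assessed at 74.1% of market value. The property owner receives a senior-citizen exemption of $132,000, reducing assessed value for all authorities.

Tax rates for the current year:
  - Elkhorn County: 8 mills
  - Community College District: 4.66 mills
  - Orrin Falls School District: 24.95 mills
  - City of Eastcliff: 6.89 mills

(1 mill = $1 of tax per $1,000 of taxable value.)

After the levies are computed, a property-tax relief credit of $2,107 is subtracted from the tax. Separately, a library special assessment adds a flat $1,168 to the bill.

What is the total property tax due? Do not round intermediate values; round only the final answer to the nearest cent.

Assessed value = $1,437,100 × 0.741 = $1,064,891.1
Taxable value = $1,064,891.1 − $132,000 = $932,891.1
Elkhorn County: $932,891.1 × 0.008 = $7,463.1288
Community College District: $932,891.1 × 0.00466 = $4,347.272526
Orrin Falls School District: $932,891.1 × 0.02495 = $23,275.632945
City of Eastcliff: $932,891.1 × 0.00689 = $6,427.619679
Levies subtotal = $41,513.65395
After credit = $41,513.65395 − $2,107 = $39,406.65395
Total = $39,406.65395 + $1,168 = $40,574.65395

$40,574.65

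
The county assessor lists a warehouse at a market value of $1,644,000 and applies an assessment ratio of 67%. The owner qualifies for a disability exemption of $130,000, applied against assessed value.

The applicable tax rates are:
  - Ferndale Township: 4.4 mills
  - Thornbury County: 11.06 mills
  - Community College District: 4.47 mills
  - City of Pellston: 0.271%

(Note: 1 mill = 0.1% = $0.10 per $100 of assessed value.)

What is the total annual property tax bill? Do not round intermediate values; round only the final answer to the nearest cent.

$21,994.31

Assessed value = $1,644,000 × 0.67 = $1,101,480
Taxable value = $1,101,480 − $130,000 = $971,480
Ferndale Township: $971,480 × 0.0044 = $4,274.512
Thornbury County: $971,480 × 0.01106 = $10,744.5688
Community College District: $971,480 × 0.00447 = $4,342.5156
City of Pellston: $971,480 × 0.00271 = $2,632.7108
Total = $21,994.3072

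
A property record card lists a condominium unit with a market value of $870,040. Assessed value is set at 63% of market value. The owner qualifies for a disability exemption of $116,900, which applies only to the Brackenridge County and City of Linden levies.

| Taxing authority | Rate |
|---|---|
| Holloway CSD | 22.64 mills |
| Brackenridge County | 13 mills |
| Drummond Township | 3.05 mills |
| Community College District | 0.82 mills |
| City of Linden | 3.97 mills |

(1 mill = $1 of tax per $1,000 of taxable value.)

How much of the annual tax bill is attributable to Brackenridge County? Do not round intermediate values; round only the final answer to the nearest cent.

Assessed value = $870,040 × 0.63 = $548,125.2
Brackenridge County taxable value = $548,125.2 − $116,900 = $431,225.2
Brackenridge County levy = $431,225.2 × 0.013 = $5,605.9276

$5,605.93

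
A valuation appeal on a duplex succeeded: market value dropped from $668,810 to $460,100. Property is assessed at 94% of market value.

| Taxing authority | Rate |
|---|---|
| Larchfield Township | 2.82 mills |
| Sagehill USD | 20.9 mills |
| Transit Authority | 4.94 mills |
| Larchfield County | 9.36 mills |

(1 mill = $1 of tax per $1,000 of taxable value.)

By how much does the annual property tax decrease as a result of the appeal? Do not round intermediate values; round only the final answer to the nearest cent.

$7,459.04

Old assessed value = $668,810 × 0.94 = $628,681.4
New assessed value = $460,100 × 0.94 = $432,494
Combined rate = 0.00282 + 0.0209 + 0.00494 + 0.00936 = 0.03802
Old tax = $628,681.4 × 0.03802 = $23,902.466828
New tax = $432,494 × 0.03802 = $16,443.42188
Reduction = $23,902.466828 − $16,443.42188 = $7,459.044948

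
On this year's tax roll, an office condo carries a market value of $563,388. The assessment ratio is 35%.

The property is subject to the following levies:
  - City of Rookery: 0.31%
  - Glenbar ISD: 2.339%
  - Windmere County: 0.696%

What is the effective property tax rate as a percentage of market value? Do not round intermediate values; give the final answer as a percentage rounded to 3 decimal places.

Assessed value = $563,388 × 0.35 = $197,185.8
City of Rookery: $197,185.8 × 0.0031 = $611.27598
Glenbar ISD: $197,185.8 × 0.02339 = $4,612.175862
Windmere County: $197,185.8 × 0.00696 = $1,372.413168
Total tax = $6,595.86501
Effective rate = $6,595.86501 ÷ $563,388 = 1.171% of market value

1.171%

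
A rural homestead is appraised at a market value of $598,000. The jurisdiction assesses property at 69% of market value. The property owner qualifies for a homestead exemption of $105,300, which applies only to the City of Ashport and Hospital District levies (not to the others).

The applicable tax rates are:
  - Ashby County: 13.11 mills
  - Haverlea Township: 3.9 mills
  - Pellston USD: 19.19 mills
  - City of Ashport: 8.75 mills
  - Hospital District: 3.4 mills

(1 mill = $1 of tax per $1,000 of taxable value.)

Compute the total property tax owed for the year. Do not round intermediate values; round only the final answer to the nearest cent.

Assessed value = $598,000 × 0.69 = $412,620
Ashby County: $412,620 × 0.01311 = $5,409.4482
Haverlea Township: $412,620 × 0.0039 = $1,609.218
Pellston USD: $412,620 × 0.01919 = $7,918.1778
City of Ashport: ($412,620 − $105,300) × 0.00875 = $307,320 × 0.00875 = $2,689.05
Hospital District: ($412,620 − $105,300) × 0.0034 = $307,320 × 0.0034 = $1,044.888
Total = $18,670.782

$18,670.78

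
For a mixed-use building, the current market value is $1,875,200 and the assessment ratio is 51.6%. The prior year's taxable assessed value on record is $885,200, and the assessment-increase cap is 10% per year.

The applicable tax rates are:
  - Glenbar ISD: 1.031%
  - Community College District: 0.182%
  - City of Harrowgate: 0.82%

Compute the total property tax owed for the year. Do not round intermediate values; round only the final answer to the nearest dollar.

Uncapped assessed value = $1,875,200 × 0.516 = $967,603.2
Cap limit = $885,200 × 1.1 = $973,720
Taxable assessed value = min($967,603.2, $973,720) = $967,603.2 (cap does not bind)
Glenbar ISD: $967,603.2 × 0.01031 = $9,975.988992
Community College District: $967,603.2 × 0.00182 = $1,761.037824
City of Harrowgate: $967,603.2 × 0.0082 = $7,934.34624
Total = $19,671.373056

$19,671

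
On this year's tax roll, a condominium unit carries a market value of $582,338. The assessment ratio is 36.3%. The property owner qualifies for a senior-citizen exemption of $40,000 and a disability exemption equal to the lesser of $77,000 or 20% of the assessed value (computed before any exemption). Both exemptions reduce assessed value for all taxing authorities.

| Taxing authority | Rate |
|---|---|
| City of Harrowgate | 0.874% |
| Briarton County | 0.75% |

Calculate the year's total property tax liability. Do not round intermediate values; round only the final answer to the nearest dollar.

$2,097

Assessed value = $582,338 × 0.363 = $211,388.694
Disability exemption = min($77,000, 20% × $211,388.694) = min($77,000, $42,277.7388) = $42,277.7388 (percentage binds)
Taxable value = $211,388.694 − $40,000 − $42,277.7388 = $129,110.9552
City of Harrowgate: $129,110.9552 × 0.00874 = $1,128.429748448
Briarton County: $129,110.9552 × 0.0075 = $968.332164
Total = $2,096.761912448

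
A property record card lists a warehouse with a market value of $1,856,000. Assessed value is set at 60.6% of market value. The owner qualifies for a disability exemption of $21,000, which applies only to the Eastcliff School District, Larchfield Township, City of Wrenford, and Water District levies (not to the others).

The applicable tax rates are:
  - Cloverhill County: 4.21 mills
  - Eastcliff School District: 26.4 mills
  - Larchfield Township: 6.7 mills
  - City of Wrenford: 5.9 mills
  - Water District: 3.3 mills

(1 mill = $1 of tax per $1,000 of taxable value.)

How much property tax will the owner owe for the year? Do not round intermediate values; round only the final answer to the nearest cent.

Assessed value = $1,856,000 × 0.606 = $1,124,736
Cloverhill County: $1,124,736 × 0.00421 = $4,735.13856
Eastcliff School District: ($1,124,736 − $21,000) × 0.0264 = $1,103,736 × 0.0264 = $29,138.6304
Larchfield Township: ($1,124,736 − $21,000) × 0.0067 = $1,103,736 × 0.0067 = $7,395.0312
City of Wrenford: ($1,124,736 − $21,000) × 0.0059 = $1,103,736 × 0.0059 = $6,512.0424
Water District: ($1,124,736 − $21,000) × 0.0033 = $1,103,736 × 0.0033 = $3,642.3288
Total = $51,423.17136

$51,423.17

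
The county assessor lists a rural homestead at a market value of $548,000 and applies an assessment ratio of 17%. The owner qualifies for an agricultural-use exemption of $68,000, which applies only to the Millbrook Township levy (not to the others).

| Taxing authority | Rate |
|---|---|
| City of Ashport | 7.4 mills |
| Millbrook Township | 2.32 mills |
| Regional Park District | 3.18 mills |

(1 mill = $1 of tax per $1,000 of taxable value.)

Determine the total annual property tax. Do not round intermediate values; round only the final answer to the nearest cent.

$1,044.00

Assessed value = $548,000 × 0.17 = $93,160
City of Ashport: $93,160 × 0.0074 = $689.384
Millbrook Township: ($93,160 − $68,000) × 0.00232 = $25,160 × 0.00232 = $58.3712
Regional Park District: $93,160 × 0.00318 = $296.2488
Total = $1,044.004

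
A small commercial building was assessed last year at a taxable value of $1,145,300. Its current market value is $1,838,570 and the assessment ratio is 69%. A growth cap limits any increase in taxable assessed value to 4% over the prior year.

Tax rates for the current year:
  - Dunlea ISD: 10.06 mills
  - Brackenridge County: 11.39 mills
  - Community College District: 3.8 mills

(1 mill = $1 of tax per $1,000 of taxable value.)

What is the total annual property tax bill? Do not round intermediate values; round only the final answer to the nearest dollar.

$30,076

Uncapped assessed value = $1,838,570 × 0.69 = $1,268,613.3
Cap limit = $1,145,300 × 1.04 = $1,191,112
Taxable assessed value = min($1,268,613.3, $1,191,112) = $1,191,112 (cap binds)
Dunlea ISD: $1,191,112 × 0.01006 = $11,982.58672
Brackenridge County: $1,191,112 × 0.01139 = $13,566.76568
Community College District: $1,191,112 × 0.0038 = $4,526.2256
Total = $30,075.578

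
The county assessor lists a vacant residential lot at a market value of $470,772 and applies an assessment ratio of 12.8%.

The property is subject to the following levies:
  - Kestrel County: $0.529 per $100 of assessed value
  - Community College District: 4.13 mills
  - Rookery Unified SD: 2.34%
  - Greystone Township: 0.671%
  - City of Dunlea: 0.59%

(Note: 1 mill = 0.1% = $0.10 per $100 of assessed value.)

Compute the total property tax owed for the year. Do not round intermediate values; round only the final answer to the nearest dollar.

$2,738

Assessed value = $470,772 × 0.128 = $60,258.816
Kestrel County: $60,258.816 × 0.00529 = $318.76913664
Community College District: $60,258.816 × 0.00413 = $248.86891008
Rookery Unified SD: $60,258.816 × 0.0234 = $1,410.0562944
Greystone Township: $60,258.816 × 0.00671 = $404.33665536
City of Dunlea: $60,258.816 × 0.0059 = $355.5270144
Total = $2,737.55801088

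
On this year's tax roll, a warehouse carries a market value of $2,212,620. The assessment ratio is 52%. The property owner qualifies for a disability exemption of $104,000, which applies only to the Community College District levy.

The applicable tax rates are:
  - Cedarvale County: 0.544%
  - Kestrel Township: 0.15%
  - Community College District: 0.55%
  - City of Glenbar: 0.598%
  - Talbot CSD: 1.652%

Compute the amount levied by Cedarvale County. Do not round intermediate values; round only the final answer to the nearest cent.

Assessed value = $2,212,620 × 0.52 = $1,150,562.4
Cedarvale County taxable value = $1,150,562.4 (exemption does not apply)
Cedarvale County levy = $1,150,562.4 × 0.00544 = $6,259.059456

$6,259.06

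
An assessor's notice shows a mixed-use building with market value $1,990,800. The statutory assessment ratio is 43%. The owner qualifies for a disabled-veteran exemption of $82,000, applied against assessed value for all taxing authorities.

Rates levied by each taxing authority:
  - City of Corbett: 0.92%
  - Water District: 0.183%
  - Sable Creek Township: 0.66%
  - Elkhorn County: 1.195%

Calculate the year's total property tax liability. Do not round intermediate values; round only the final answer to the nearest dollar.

Assessed value = $1,990,800 × 0.43 = $856,044
Taxable value = $856,044 − $82,000 = $774,044
City of Corbett: $774,044 × 0.0092 = $7,121.2048
Water District: $774,044 × 0.00183 = $1,416.50052
Sable Creek Township: $774,044 × 0.0066 = $5,108.6904
Elkhorn County: $774,044 × 0.01195 = $9,249.8258
Total = $7,121.2048 + $1,416.50052 + $5,108.6904 + $9,249.8258 = $22,896.22152

$22,896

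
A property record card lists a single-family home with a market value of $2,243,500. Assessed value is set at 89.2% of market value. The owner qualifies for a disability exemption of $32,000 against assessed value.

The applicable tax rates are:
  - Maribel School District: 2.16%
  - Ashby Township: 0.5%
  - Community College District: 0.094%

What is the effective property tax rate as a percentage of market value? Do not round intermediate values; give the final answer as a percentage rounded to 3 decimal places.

Assessed value = $2,243,500 × 0.892 = $2,001,202
Taxable value = $2,001,202 − $32,000 = $1,969,202
Maribel School District: $1,969,202 × 0.0216 = $42,534.7632
Ashby Township: $1,969,202 × 0.005 = $9,846.01
Community College District: $1,969,202 × 0.00094 = $1,851.04988
Total tax = $54,231.82308
Effective rate = $54,231.82308 ÷ $2,243,500 = 2.417% of market value

2.417%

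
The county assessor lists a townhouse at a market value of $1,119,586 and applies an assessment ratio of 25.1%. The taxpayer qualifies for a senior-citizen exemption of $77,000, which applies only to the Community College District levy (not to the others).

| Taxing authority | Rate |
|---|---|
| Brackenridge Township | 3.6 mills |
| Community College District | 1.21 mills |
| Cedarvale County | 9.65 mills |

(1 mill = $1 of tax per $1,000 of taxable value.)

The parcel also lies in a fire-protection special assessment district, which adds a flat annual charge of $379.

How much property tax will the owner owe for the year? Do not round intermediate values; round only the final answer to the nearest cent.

$4,349.32

Assessed value = $1,119,586 × 0.251 = $281,016.086
Brackenridge Township: $281,016.086 × 0.0036 = $1,011.6579096
Community College District: ($281,016.086 − $77,000) × 0.00121 = $204,016.086 × 0.00121 = $246.85946406
Cedarvale County: $281,016.086 × 0.00965 = $2,711.8052299
Levies subtotal = $3,970.32260356
Total = $3,970.32260356 + $379 = $4,349.32260356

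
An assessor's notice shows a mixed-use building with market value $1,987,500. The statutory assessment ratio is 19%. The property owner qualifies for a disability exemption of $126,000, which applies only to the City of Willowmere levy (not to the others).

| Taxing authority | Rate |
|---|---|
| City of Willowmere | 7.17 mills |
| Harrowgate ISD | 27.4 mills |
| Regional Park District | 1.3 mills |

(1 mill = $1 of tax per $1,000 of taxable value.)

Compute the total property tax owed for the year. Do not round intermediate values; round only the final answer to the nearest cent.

Assessed value = $1,987,500 × 0.19 = $377,625
City of Willowmere: ($377,625 − $126,000) × 0.00717 = $251,625 × 0.00717 = $1,804.15125
Harrowgate ISD: $377,625 × 0.0274 = $10,346.925
Regional Park District: $377,625 × 0.0013 = $490.9125
Total = $12,641.98875

$12,641.99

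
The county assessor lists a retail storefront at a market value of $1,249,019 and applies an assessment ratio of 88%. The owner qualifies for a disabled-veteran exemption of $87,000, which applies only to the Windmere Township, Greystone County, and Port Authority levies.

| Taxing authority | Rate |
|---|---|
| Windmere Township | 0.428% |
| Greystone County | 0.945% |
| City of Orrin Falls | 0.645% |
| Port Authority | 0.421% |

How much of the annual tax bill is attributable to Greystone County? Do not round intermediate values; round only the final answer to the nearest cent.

Assessed value = $1,249,019 × 0.88 = $1,099,136.72
Greystone County taxable value = $1,099,136.72 − $87,000 = $1,012,136.72
Greystone County levy = $1,012,136.72 × 0.00945 = $9,564.692004

$9,564.69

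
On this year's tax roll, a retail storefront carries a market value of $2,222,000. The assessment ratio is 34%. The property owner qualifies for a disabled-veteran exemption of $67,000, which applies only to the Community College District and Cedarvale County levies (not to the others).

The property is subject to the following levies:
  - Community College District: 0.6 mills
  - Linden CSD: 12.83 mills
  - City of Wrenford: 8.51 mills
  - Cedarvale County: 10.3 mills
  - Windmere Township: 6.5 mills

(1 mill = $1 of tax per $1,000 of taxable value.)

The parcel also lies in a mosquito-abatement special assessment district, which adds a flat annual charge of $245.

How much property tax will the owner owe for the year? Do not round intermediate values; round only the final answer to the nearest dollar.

$28,782

Assessed value = $2,222,000 × 0.34 = $755,480
Community College District: ($755,480 − $67,000) × 0.0006 = $688,480 × 0.0006 = $413.088
Linden CSD: $755,480 × 0.01283 = $9,692.8084
City of Wrenford: $755,480 × 0.00851 = $6,429.1348
Cedarvale County: ($755,480 − $67,000) × 0.0103 = $688,480 × 0.0103 = $7,091.344
Windmere Township: $755,480 × 0.0065 = $4,910.62
Levies subtotal = $28,536.9952
Total = $28,536.9952 + $245 = $28,781.9952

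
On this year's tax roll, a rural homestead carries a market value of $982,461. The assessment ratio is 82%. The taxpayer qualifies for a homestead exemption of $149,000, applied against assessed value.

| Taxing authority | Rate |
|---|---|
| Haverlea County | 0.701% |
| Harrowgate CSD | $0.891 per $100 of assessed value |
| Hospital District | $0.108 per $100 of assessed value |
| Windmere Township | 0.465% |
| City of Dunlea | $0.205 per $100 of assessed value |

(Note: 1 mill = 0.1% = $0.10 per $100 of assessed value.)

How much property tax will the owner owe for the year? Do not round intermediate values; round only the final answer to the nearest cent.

Assessed value = $982,461 × 0.82 = $805,618.02
Taxable value = $805,618.02 − $149,000 = $656,618.02
Haverlea County: $656,618.02 × 0.00701 = $4,602.8923202
Harrowgate CSD: $656,618.02 × 0.00891 = $5,850.4665582
Hospital District: $656,618.02 × 0.00108 = $709.1474616
Windmere Township: $656,618.02 × 0.00465 = $3,053.273793
City of Dunlea: $656,618.02 × 0.00205 = $1,346.066941
Total = $15,561.847074

$15,561.85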